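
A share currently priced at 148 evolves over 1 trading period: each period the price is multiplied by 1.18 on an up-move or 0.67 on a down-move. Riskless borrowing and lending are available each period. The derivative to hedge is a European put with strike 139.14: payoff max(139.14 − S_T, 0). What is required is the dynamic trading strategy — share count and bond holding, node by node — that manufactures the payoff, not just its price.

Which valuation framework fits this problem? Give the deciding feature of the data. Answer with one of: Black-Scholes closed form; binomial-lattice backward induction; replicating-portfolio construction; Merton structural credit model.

Key observation: what is demanded is not a single number but the (Δ, B) position at each node of the 1.18/0.67 tree starting at 148; constructing those positions is the replicating-portfolio method.

framework: replicating-portfolio construction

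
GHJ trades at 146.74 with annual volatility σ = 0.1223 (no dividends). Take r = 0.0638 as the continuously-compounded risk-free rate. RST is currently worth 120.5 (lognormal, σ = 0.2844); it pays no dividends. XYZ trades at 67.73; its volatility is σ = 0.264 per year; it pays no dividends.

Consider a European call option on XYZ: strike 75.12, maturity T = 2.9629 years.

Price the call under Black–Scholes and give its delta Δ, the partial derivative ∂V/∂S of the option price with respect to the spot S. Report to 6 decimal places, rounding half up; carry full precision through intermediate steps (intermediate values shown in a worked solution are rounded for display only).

σ√T = 0.264·√2.9629 = 0.454425
d₁ = (ln(S/K) + (r+σ²/2)T) / (σ√T) = (ln(67.73/75.12) + (0.0638+0.264²/2)·2.9629) / 0.454425 = (-0.103558 + 0.292284) / 0.454425 = 0.415308
d₂ = d₁ − σ√T = 0.415308 − 0.454425 = -0.039117
e^{−rT} = 0.827759
N(d₁) = 0.661042,  N(d₂) = 0.484399
Call price V = S·N(d₁) − K·e^{−rT}·N(d₂) = 44.772366 − 30.120517 = 14.651848
Δ = N(d₁) = 0.661042

price = 14.651848
Δ = 0.661042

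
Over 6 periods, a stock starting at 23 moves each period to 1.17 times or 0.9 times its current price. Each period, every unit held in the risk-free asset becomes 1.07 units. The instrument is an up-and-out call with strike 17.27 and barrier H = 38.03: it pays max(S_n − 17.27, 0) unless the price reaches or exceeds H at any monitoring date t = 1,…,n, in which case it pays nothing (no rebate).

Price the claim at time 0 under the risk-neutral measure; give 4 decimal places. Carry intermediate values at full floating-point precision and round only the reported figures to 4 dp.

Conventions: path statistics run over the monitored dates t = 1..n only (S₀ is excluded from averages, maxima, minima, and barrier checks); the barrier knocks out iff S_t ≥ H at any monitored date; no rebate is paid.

price = 4.4064

Risk-neutral up-probability p* = (R−d)/(u−d) = (1.07−0.9)/(1.17−0.9) = 0.6296; the claim prices as the p*-weighted sum of path payoffs discounted by R^6.
Enumerate all 2^6 = 64 price paths (U = up ×1.17, D = down ×0.9); each path with k up-moves has probability p*^k·(1−p*)^(6−k).
DDDDDD: M=20.7000, payoff=0.0000, prob=0.002581
UDDDDD: M=26.9100, payoff=0.0000, prob=0.004388
DUDDDD: M=24.2190, payoff=0.0000, prob=0.004388
UUDDDD: M=31.4847, payoff=3.3871, prob=0.007460
DDUDDD: M=21.7971, payoff=0.0000, prob=0.004388
UDUDDD: M=28.3362, payoff=3.3871, prob=0.007460
DUUDDD: M=28.3362, payoff=3.3871, prob=0.007460
UUUDDD: M=36.8371, payoff=9.5842, prob=0.012681
DDDUDD: M=20.7000, payoff=0.0000, prob=0.004388
UDDUDD: M=26.9100, payoff=3.3871, prob=0.007460
DUDUDD: M=25.5026, payoff=3.3871, prob=0.007460
UUDUDD: M=33.1534, payoff=9.5842, prob=0.012681
DDUUDD: M=25.5026, payoff=3.3871, prob=0.007460
UDUUDD: M=33.1534, payoff=9.5842, prob=0.012681
DUUUDD: M=33.1534, payoff=9.5842, prob=0.012681
UUUUDD: M=43.0994, payoff=0.0000, prob=0.021558
DDDDUD: M=20.7000, payoff=0.0000, prob=0.004388
UDDDUD: M=26.9100, payoff=3.3871, prob=0.007460
DUDDUD: M=24.2190, payoff=3.3871, prob=0.007460
UUDDUD: M=31.4847, payoff=9.5842, prob=0.012681
DDUDUD: M=22.9523, payoff=3.3871, prob=0.007460
UDUDUD: M=29.8381, payoff=9.5842, prob=0.012681
DUUDUD: M=29.8381, payoff=9.5842, prob=0.012681
UUUDUD: M=38.7895, payoff=0.0000, prob=0.021558
DDDUUD: M=22.9523, payoff=3.3871, prob=0.007460
UDDUUD: M=29.8381, payoff=9.5842, prob=0.012681
DUDUUD: M=29.8381, payoff=9.5842, prob=0.012681
UUDUUD: M=38.7895, payoff=0.0000, prob=0.021558
DDUUUD: M=29.8381, payoff=9.5842, prob=0.012681
UDUUUD: M=38.7895, payoff=0.0000, prob=0.021558
DUUUUD: M=38.7895, payoff=0.0000, prob=0.021558
UUUUUD: M=50.4263, payoff=0.0000, prob=0.036649
DDDDDU: M=20.7000, payoff=0.0000, prob=0.004388
UDDDDU: M=26.9100, payoff=3.3871, prob=0.007460
DUDDDU: M=24.2190, payoff=3.3871, prob=0.007460
UUDDDU: M=31.4847, payoff=9.5842, prob=0.012681
DDUDDU: M=21.7971, payoff=3.3871, prob=0.007460
UDUDDU: M=28.3362, payoff=9.5842, prob=0.012681
DUUDDU: M=28.3362, payoff=9.5842, prob=0.012681
UUUDDU: M=36.8371, payoff=17.6405, prob=0.021558
DDDUDU: M=20.7000, payoff=3.3871, prob=0.007460
UDDUDU: M=26.9100, payoff=9.5842, prob=0.012681
DUDUDU: M=26.8542, payoff=9.5842, prob=0.012681
UUDUDU: M=34.9105, payoff=17.6405, prob=0.021558
DDUUDU: M=26.8542, payoff=9.5842, prob=0.012681
UDUUDU: M=34.9105, payoff=17.6405, prob=0.021558
DUUUDU: M=34.9105, payoff=17.6405, prob=0.021558
UUUUDU: M=45.3837, payoff=0.0000, prob=0.036649
DDDDUU: M=20.7000, payoff=3.3871, prob=0.007460
UDDDUU: M=26.9100, payoff=9.5842, prob=0.012681
DUDDUU: M=26.8542, payoff=9.5842, prob=0.012681
UUDDUU: M=34.9105, payoff=17.6405, prob=0.021558
DDUDUU: M=26.8542, payoff=9.5842, prob=0.012681
UDUDUU: M=34.9105, payoff=17.6405, prob=0.021558
DUUDUU: M=34.9105, payoff=17.6405, prob=0.021558
UUUDUU: M=45.3837, payoff=0.0000, prob=0.036649
DDDUUU: M=26.8542, payoff=9.5842, prob=0.012681
UDDUUU: M=34.9105, payoff=17.6405, prob=0.021558
DUDUUU: M=34.9105, payoff=17.6405, prob=0.021558
UUDUUU: M=45.3837, payoff=0.0000, prob=0.036649
DDUUUU: M=34.9105, payoff=17.6405, prob=0.021558
UDUUUU: M=45.3837, payoff=0.0000, prob=0.036649
DUUUUU: M=45.3837, payoff=0.0000, prob=0.036649
UUUUUU: M=58.9988, payoff=0.0000, prob=0.062303
Price = Σ prob·payoff / R^6 = 6.612797 / 1.500730 = 4.4064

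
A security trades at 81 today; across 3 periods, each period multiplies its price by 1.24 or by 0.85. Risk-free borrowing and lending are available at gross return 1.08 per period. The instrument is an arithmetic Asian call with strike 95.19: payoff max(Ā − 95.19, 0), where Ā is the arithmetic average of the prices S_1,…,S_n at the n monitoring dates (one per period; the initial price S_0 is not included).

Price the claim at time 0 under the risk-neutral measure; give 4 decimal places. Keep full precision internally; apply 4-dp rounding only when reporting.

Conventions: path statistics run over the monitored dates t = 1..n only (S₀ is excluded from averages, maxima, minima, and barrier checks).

price = 7.0340

With p* = (R−d)/(u−d) = 0.5897, sum probability × payoff across the paths and divide by R^3.
Enumerate all 2^3 = 8 price paths (U = up ×1.24, D = down ×0.85); each path with k up-moves has probability p*^k·(1−p*)^(3−k).
DDD: Ā=59.0389, payoff=0.0000, prob=0.069050
UDD: Ā=86.1273, payoff=0.0000, prob=0.099260
DUD: Ā=75.5973, payoff=0.0000, prob=0.099260
UUD: Ā=110.2831, payoff=15.0931, prob=0.142686
DDU: Ā=66.6468, payoff=0.0000, prob=0.099260
UDU: Ā=97.2259, payoff=2.0359, prob=0.142686
DUU: Ā=86.6959, payoff=0.0000, prob=0.142686
UUU: Ā=126.4740, payoff=31.2840, prob=0.205111
Price = Σ prob·payoff / R^3 = 8.860790 / 1.259712 = 7.0340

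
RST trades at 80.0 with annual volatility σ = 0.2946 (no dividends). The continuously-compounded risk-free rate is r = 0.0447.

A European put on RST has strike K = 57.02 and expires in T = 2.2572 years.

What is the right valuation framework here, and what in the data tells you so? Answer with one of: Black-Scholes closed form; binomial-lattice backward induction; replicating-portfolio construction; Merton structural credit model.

Key observation: a European-exercise option on RST struck at 57.02 — a GBM underlying with constant parameters — admits an analytic price: the data contain no early exercise, no discrete tree, no debt structure.

framework: Black-Scholes closed form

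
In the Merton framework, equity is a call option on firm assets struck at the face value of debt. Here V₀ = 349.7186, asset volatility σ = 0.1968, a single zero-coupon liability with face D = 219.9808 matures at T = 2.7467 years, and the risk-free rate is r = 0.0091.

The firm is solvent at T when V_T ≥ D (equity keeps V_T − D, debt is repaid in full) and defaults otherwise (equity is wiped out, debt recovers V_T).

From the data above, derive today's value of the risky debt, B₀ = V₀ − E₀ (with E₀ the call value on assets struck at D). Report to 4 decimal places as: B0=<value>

Apply the equity-as-call identities (strike 219.9808, horizon 2.7467 years):
d₁ = [ln(V₀/D) + (r + σ²/2)T] / (σ√T)
   = [ln(349.7186/219.9808) + (0.0091 + 0.5·0.1968²)·2.7467] / (0.1968·√2.7467)
   = [0.463589 + 0.078185] / 0.326160 = 1.661067
d₂ = d₁ − σ√T = 1.661067 − 0.326160 = 1.334907
N(d₁) = 0.951650,  N(d₂) = 0.909047,  e^(−rT) = 0.975315
E₀ = V₀·N(d₁) − D·e^(−rT)·N(d₂)
   = 349.7186·0.951650 − 219.9808·0.975315·0.909047 = 137.773273
B₀ = V₀ − E₀ = 349.7186 − 137.773273 = 211.945327

B0=211.9453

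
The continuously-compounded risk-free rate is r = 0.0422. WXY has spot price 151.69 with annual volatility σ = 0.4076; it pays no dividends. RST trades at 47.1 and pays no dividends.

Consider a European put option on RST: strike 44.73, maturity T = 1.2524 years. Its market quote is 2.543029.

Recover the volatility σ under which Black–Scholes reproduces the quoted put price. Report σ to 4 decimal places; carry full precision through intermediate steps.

sigma = 0.2259

At σ = 0.2259 the Black–Scholes value reproduces the quote:
σ√T = 0.2259·√1.2524 = 0.252806
d₁ = (ln(S/K) + (r+σ²/2)T) / (σ√T) = (ln(47.1/44.73) + (0.0422+0.2259²/2)·1.2524) / 0.252806 = (0.051629 + 0.084807) / 0.252806 = 0.539684
d₂ = d₁ − σ√T = 0.539684 − 0.252806 = 0.286877
e^{−rT} = 0.948521
N(−d₁) = 0.294708,  N(−d₂) = 0.387103
V = K·e^{−rT}·N(−d₂) − S·N(−d₁) = 16.423759 − 13.880730 = 2.543029 (the observed quote) — the price is monotone increasing in volatility, hence this σ is the only solution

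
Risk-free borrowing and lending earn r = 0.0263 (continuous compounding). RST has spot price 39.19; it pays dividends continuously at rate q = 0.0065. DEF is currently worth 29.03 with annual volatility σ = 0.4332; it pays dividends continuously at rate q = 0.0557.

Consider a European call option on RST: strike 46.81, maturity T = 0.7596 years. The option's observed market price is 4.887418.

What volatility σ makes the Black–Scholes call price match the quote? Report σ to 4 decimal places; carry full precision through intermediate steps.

At σ = 0.5384 the Black–Scholes value reproduces the quote:
σ√T = 0.5384·√0.7596 = 0.469243
d₁ = (ln(S/K) + (r−q+σ²/2)T) / (σ√T) = (ln(39.19/46.81) + (0.0263−0.0065+0.5384²/2)·0.7596) / 0.469243 = (-0.177675 + 0.125134) / 0.469243 = -0.111969
d₂ = d₁ − σ√T = -0.111969 − 0.469243 = -0.581212
e^{−rT} = 0.980221
e^{−qT} = 0.995075
N(d₁) = 0.455424,  N(d₂) = 0.280549
V = S·e^{−qT}·N(d₁) − K·e^{−rT}·N(d₂) = 17.760155 − 12.872737 = 4.887418 (equal to the quote); since ∂V/∂σ > 0 for all σ, the implied volatility is unique

sigma = 0.5384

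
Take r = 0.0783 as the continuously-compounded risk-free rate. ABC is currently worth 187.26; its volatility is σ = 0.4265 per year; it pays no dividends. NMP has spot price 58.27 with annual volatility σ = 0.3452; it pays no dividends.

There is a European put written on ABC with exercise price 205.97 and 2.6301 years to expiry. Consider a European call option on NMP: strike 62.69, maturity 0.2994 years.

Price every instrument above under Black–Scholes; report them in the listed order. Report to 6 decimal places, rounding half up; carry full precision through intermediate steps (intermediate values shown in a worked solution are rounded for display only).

price(ABC put K=205.97) = 38.782856
price(NMP call K=62.69) = 3.166349

[ABC put K=205.97]
σ√T = 0.4265·√2.6301 = 0.691680
d₁ = (ln(S/K) + (r+σ²/2)T) / (σ√T) = (ln(187.26/205.97) + (0.0783+0.4265²/2)·2.6301) / 0.691680 = (-0.095233 + 0.445147) / 0.691680 = 0.505891
d₂ = d₁ − σ√T = 0.505891 − 0.691680 = -0.185789
e^{−rT} = 0.813884
N(−d₁) = 0.306466,  N(−d₂) = 0.573695
price = K·e^{−rT}·N(−d₂) − S·N(−d₁) = 96.171766 − 57.388910 = 38.782856
[NMP call K=62.69]
σ√T = 0.3452·√0.2994 = 0.188885
d₁ = (ln(S/K) + (r+σ²/2)T) / (σ√T) = (ln(58.27/62.69) + (0.0783+0.3452²/2)·0.2994) / 0.188885 = (-0.073115 + 0.041282) / 0.188885 = -0.168531
d₂ = d₁ − σ√T = -0.168531 − 0.188885 = -0.357415
e^{−rT} = 0.976830
N(d₁) = 0.433083,  N(d₂) = 0.360390
price = S·N(d₁) − K·e^{−rT}·N(d₂) = 25.235744 − 22.069395 = 3.166349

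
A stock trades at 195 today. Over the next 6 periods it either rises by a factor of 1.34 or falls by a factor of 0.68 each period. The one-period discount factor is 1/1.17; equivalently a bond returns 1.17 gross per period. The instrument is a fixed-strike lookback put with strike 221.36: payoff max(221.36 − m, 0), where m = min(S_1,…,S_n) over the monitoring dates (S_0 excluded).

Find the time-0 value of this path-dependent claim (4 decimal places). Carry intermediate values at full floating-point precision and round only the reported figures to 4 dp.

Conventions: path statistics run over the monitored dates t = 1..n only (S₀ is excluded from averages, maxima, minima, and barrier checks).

price = 17.8196

No-arbitrage gives p* = (R−d)/(u−d) = 0.7424: enumerate every path, weight its payoff by its p*-probability, and discount by R^6.
Enumerate all 2^6 = 64 price paths (U = up ×1.34, D = down ×0.68); each path with k up-moves has probability p*^k·(1−p*)^(6−k).
DDDDDD: m=19.2792, payoff=202.0808, prob=0.000292
UDDDDD: m=37.9913, payoff=183.3687, prob=0.000842
DUDDDD: m=37.9913, payoff=183.3687, prob=0.000842
UUDDDD: m=74.8652, payoff=146.4948, prob=0.002426
DDUDDD: m=37.9913, payoff=183.3687, prob=0.000842
UDUDDD: m=74.8652, payoff=146.4948, prob=0.002426
DUUDDD: m=74.8652, payoff=146.4948, prob=0.002426
UUUDDD: m=147.5284, payoff=73.8316, prob=0.006993
DDDUDD: m=37.9913, payoff=183.3687, prob=0.000842
UDDUDD: m=74.8652, payoff=146.4948, prob=0.002426
DUDUDD: m=74.8652, payoff=146.4948, prob=0.002426
UUDUDD: m=147.5284, payoff=73.8316, prob=0.006993
DDUUDD: m=74.8652, payoff=146.4948, prob=0.002426
UDUUDD: m=147.5284, payoff=73.8316, prob=0.006993
DUUUDD: m=132.6000, payoff=88.7600, prob=0.006993
UUUUDD: m=261.3000, payoff=0.0000, prob=0.020157
DDDDUD: m=37.9913, payoff=183.3687, prob=0.000842
UDDDUD: m=74.8652, payoff=146.4948, prob=0.002426
DUDDUD: m=74.8652, payoff=146.4948, prob=0.002426
UUDDUD: m=147.5284, payoff=73.8316, prob=0.006993
DDUDUD: m=74.8652, payoff=146.4948, prob=0.002426
UDUDUD: m=147.5284, payoff=73.8316, prob=0.006993
DUUDUD: m=132.6000, payoff=88.7600, prob=0.006993
UUUDUD: m=261.3000, payoff=0.0000, prob=0.020157
DDDUUD: m=61.3142, payoff=160.0458, prob=0.002426
UDDUUD: m=120.8251, payoff=100.5349, prob=0.006993
DUDUUD: m=120.8251, payoff=100.5349, prob=0.006993
UUDUUD: m=238.0966, payoff=0.0000, prob=0.020157
DDUUUD: m=90.1680, payoff=131.1920, prob=0.006993
UDUUUD: m=177.6840, payoff=43.6760, prob=0.020157
DUUUUD: m=132.6000, payoff=88.7600, prob=0.020157
UUUUUD: m=261.3000, payoff=0.0000, prob=0.058099
DDDDDU: m=28.3517, payoff=193.0083, prob=0.000842
UDDDDU: m=55.8695, payoff=165.4905, prob=0.002426
DUDDDU: m=55.8695, payoff=165.4905, prob=0.002426
UUDDDU: m=110.0958, payoff=111.2642, prob=0.006993
DDUDDU: m=55.8695, payoff=165.4905, prob=0.002426
UDUDDU: m=110.0958, payoff=111.2642, prob=0.006993
DUUDDU: m=110.0958, payoff=111.2642, prob=0.006993
UUUDDU: m=216.9536, payoff=4.4064, prob=0.020157
DDDUDU: m=55.8695, payoff=165.4905, prob=0.002426
UDDUDU: m=110.0958, payoff=111.2642, prob=0.006993
DUDUDU: m=110.0958, payoff=111.2642, prob=0.006993
UUDUDU: m=216.9536, payoff=4.4064, prob=0.020157
DDUUDU: m=90.1680, payoff=131.1920, prob=0.006993
UDUUDU: m=177.6840, payoff=43.6760, prob=0.020157
DUUUDU: m=132.6000, payoff=88.7600, prob=0.020157
UUUUDU: m=261.3000, payoff=0.0000, prob=0.058099
DDDDUU: m=41.6937, payoff=179.6663, prob=0.002426
UDDDUU: m=82.1611, payoff=139.1989, prob=0.006993
DUDDUU: m=82.1611, payoff=139.1989, prob=0.006993
UUDDUU: m=161.9057, payoff=59.4543, prob=0.020157
DDUDUU: m=82.1611, payoff=139.1989, prob=0.006993
UDUDUU: m=161.9057, payoff=59.4543, prob=0.020157
DUUDUU: m=132.6000, payoff=88.7600, prob=0.020157
UUUDUU: m=261.3000, payoff=0.0000, prob=0.058099
DDDUUU: m=61.3142, payoff=160.0458, prob=0.006993
UDDUUU: m=120.8251, payoff=100.5349, prob=0.020157
DUDUUU: m=120.8251, payoff=100.5349, prob=0.020157
UUDUUU: m=238.0966, payoff=0.0000, prob=0.058099
DDUUUU: m=90.1680, payoff=131.1920, prob=0.020157
UDUUUU: m=177.6840, payoff=43.6760, prob=0.058099
DUUUUU: m=132.6000, payoff=88.7600, prob=0.058099
UUUUUU: m=261.3000, payoff=0.0000, prob=0.167461
Price = Σ prob·payoff / R^6 = 45.710320 / 2.565164 = 17.8196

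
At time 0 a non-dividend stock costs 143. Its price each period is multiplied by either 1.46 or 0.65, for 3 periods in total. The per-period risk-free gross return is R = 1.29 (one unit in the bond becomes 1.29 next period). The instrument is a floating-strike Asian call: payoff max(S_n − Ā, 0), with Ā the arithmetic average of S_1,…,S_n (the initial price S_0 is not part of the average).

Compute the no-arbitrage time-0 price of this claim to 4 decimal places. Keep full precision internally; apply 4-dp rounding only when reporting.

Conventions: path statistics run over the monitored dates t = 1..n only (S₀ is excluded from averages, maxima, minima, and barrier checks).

With p* = (R−d)/(u−d) = 0.7901, sum probability × payoff across the paths and divide by R^3.
Enumerate all 2^3 = 8 price paths (U = up ×1.46, D = down ×0.65); each path with k up-moves has probability p*^k·(1−p*)^(3−k).
DDD: Ā=64.2130, payoff=0.0000, prob=0.009245
UDD: Ā=144.2322, payoff=0.0000, prob=0.034803
DUD: Ā=105.6222, payoff=0.0000, prob=0.034803
UUD: Ā=237.2437, payoff=0.0000, prob=0.131025
DDU: Ā=80.5257, payoff=7.6839, prob=0.034803
UDU: Ā=180.8731, payoff=17.2591, prob=0.131025
DUU: Ā=142.2631, payoff=55.8691, prob=0.131025
UUU: Ā=319.5447, payoff=125.4907, prob=0.493270
Price = Σ prob·payoff / R^3 = 71.749872 / 2.146689 = 33.4235

price = 33.4235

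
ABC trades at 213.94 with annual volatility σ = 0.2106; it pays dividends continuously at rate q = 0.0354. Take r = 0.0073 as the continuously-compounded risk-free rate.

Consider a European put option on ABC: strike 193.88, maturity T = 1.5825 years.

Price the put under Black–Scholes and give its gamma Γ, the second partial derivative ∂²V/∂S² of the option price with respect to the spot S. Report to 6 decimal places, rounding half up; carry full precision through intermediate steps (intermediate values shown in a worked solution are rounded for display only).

σ√T = 0.2106·√1.5825 = 0.264929
d₁ = (ln(S/K) + (r−q+σ²/2)T) / (σ√T) = (ln(213.94/193.88) + (0.0073−0.0354+0.2106²/2)·1.5825) / 0.264929 = (0.098456 − 0.009374) / 0.264929 = 0.336247
d₂ = d₁ − σ√T = 0.336247 − 0.264929 = 0.071318
e^{−rT} = 0.988514
e^{−qT} = 0.945520
N(−d₁) = 0.368342,  N(−d₂) = 0.471572
Put price V = K·e^{−rT}·N(−d₂) − S·e^{−qT}·N(−d₁) = 90.378347 − 74.509933 = 15.868413
φ(d₁) = (1/√(2π))·e^{−d₁²/2} = 0.377015
Γ = e^{−qT}·φ(d₁) / (S·σ·√T) = 0.006289

price = 15.868413
Γ = 0.006289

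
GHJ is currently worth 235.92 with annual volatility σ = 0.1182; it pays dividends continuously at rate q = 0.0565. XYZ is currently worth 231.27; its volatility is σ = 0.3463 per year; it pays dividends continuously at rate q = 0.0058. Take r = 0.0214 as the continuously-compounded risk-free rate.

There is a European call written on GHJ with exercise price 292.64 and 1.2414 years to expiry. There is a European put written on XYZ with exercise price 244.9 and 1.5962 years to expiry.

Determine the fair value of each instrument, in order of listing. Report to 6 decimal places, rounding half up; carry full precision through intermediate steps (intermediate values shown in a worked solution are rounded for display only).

price(GHJ call K=292.64) = 0.305307
price(XYZ put K=244.9) = 44.207796

[GHJ call K=292.64]
σ√T = 0.1182·√1.2414 = 0.131696
d₁ = (ln(S/K) + (r−q+σ²/2)T) / (σ√T) = (ln(235.92/292.64) + (0.0214−0.0565+0.1182²/2)·1.2414) / 0.131696 = (-0.215450 − 0.034901) / 0.131696 = -1.900978
d₂ = d₁ − σ√T = -1.900978 − 0.131696 = -2.032674
e^{−rT} = 0.973784
e^{−qT} = 0.932264
N(d₁) = 0.028652,  N(d₂) = 0.021043
price = S·e^{−qT}·N(d₁) − K·e^{−rT}·N(d₂) = 6.301815 − 5.996508 = 0.305307
[XYZ put K=244.9]
σ√T = 0.3463·√1.5962 = 0.437518
d₁ = (ln(S/K) + (r−q+σ²/2)T) / (σ√T) = (ln(231.27/244.9) + (0.0214−0.0058+0.3463²/2)·1.5962) / 0.437518 = (-0.057264 + 0.120612) / 0.437518 = 0.144789
d₂ = d₁ − σ√T = 0.144789 − 0.437518 = -0.292729
e^{−rT} = 0.966418
e^{−qT} = 0.990785
N(−d₁) = 0.442439,  N(−d₂) = 0.615136
price = K·e^{−rT}·N(−d₂) − S·e^{−qT}·N(−d₁) = 145.587696 − 101.379901 = 44.207796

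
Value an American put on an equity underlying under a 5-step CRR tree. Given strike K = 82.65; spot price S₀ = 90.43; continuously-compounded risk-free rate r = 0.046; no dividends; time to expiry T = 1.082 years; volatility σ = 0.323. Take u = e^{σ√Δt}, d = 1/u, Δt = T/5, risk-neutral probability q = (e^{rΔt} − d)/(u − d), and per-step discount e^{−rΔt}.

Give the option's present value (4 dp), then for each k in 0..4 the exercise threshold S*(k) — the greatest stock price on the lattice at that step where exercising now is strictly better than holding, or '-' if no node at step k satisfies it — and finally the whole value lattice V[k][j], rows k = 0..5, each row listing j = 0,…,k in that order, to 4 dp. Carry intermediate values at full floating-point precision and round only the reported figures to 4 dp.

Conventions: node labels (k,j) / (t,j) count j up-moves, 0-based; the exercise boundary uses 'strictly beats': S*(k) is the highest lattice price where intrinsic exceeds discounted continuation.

params: Δt=0.21640 u=1.16213 d=0.86049 q=0.49567 e^(-rΔt)=0.99009
t_5 payoffs: 39.9885 25.0335 4.8361 0.0000 0.0000 0.0000
t_4: node(4,0) S=49.5783 payoff=33.0717 vs cont=32.2531 → 33.0717 [stop]  node(4,1) S=66.9579 payoff=15.6921 vs cont=14.8734 → 15.6921 [stop]  node(4,2) S=90.4300 payoff=0.0000 vs cont=2.4148 → 2.4148 [wait]  node(4,3) S=122.1302 payoff=0.0000 vs cont=0.0000 → 0.0000 [wait]  node(4,4) S=164.9429 payoff=0.0000 vs cont=0.0000 → 0.0000 [wait]  ⇒ S*(4)=66.9579
t_3: node(3,0) S=57.6165 payoff=25.0335 vs cont=24.2149 → 25.0335 [stop]  node(3,1) S=77.8139 payoff=4.8361 vs cont=9.0207 → 9.0207 [wait]  node(3,2) S=105.0915 payoff=0.0000 vs cont=1.2058 → 1.2058 [wait]  node(3,3) S=141.9313 payoff=0.0000 vs cont=0.0000 → 0.0000 [wait]  ⇒ S*(3)=57.6165
t_2: node(2,0) S=66.9579 payoff=15.6921 vs cont=16.9271 → 16.9271 [wait]  node(2,1) S=90.4300 payoff=0.0000 vs cont=5.0961 → 5.0961 [wait]  node(2,2) S=122.1302 payoff=0.0000 vs cont=0.6021 → 0.6021 [wait]  ⇒ S*(2)=-
t_1: node(1,0) S=77.8139 payoff=4.8361 vs cont=10.9532 → 10.9532 [wait]  node(1,1) S=105.0915 payoff=0.0000 vs cont=2.8401 → 2.8401 [wait]  ⇒ S*(1)=-
t_0: node(0,0) S=90.4300 payoff=0.0000 vs cont=6.8631 → 6.8631 [wait]  ⇒ S*(0)=-

price = 6.8631
boundary = - - - 57.6165 66.9579
tree:
6.8631
10.9532 2.8401
16.9271 5.0961 0.6021
25.0335 9.0207 1.2058 0.0000
33.0717 15.6921 2.4148 0.0000 0.0000
39.9885 25.0335 4.8361 0.0000 0.0000 0.0000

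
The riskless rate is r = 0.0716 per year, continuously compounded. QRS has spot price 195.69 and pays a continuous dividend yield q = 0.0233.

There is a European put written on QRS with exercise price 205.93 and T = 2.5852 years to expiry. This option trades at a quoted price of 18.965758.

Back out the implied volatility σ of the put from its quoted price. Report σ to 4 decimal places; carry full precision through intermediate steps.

sigma = 0.2204

At σ = 0.2204 the Black–Scholes value reproduces the quote:
σ√T = 0.2204·√2.5852 = 0.354371
d₁ = (ln(S/K) + (r−q+σ²/2)T) / (σ√T) = (ln(195.69/205.93) + (0.0716−0.0233+0.2204²/2)·2.5852) / 0.354371 = (-0.051005 + 0.187655) / 0.354371 = 0.385613
d₂ = d₁ − σ√T = 0.385613 − 0.354371 = 0.031241
e^{−rT} = 0.831021
e^{−qT} = 0.941543
N(−d₁) = 0.349892,  N(−d₂) = 0.487538
V = K·e^{−rT}·N(−d₂) − S·e^{−qT}·N(−d₁) = 83.433502 − 64.467744 = 18.965758 (the quoted price), and the Black–Scholes price is strictly increasing in σ, so σ is unique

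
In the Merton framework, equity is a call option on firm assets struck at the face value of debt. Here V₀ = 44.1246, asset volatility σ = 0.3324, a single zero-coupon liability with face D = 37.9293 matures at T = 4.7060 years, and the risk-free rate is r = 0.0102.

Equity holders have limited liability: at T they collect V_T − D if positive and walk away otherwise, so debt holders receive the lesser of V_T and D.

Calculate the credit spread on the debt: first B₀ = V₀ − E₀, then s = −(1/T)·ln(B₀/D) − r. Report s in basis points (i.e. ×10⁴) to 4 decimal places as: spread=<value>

Work the structural quantities from V₀ = 44.1246 against face 37.9293:
d₁ = [ln(V₀/D) + (r + σ²/2)T] / (σ√T)
   = [ln(44.1246/37.9293) + (0.0102 + 0.5·0.3324²)·4.7060] / (0.3324·√4.7060)
   = [0.151294 + 0.307984] / 0.721086 = 0.636924
d₂ = d₁ − σ√T = 0.636924 − 0.721086 = -0.084161
N(d₁) = 0.737913,  N(d₂) = 0.466464,  e^(−rT) = 0.953133
E₀ = V₀·N(d₁) − D·e^(−rT)·N(d₂)
   = 44.1246·0.737913 − 37.9293·0.953133·0.466464 = 15.696668
B₀ = V₀ − E₀ = 44.1246 − 15.696668 = 28.427932
spread = −(1/T)·ln(B₀/D) − r = −(1/4.7060)·ln(28.427932/37.9293) − 0.0102 = 0.05107321
in basis points: 0.05107321 × 10⁴ = 510.7321 bp

spread=510.7321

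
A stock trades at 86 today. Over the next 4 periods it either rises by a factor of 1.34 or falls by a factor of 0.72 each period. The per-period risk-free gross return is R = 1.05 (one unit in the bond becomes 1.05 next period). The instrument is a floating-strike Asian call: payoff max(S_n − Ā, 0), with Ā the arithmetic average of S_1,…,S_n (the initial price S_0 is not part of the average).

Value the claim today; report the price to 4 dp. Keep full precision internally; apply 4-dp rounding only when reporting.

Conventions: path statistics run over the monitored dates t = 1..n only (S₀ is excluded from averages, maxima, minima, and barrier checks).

price = 12.9828

Risk-neutral up-probability p* = (R−d)/(u−d) = (1.05−0.72)/(1.34−0.72) = 0.5323; the claim prices as the p*-weighted sum of path payoffs discounted by R^4.
Enumerate all 2^4 = 16 price paths (U = up ×1.34, D = down ×0.72); each path with k up-moves has probability p*^k·(1−p*)^(4−k).
DDDD: Ā=40.4283, payoff=0.0000, prob=0.047866
UDDD: Ā=75.2416, payoff=0.0000, prob=0.054468
DUDD: Ā=61.9116, payoff=0.0000, prob=0.054468
UUDD: Ā=115.2243, payoff=0.0000, prob=0.061981
DDUD: Ā=52.3140, payoff=0.0000, prob=0.054468
UDUD: Ā=97.3621, payoff=0.0000, prob=0.061981
DUUD: Ā=84.0321, payoff=0.0000, prob=0.061981
UUUD: Ā=156.3931, payoff=0.0000, prob=0.070530
DDDU: Ā=45.4037, payoff=0.0000, prob=0.054468
UDDU: Ā=84.5013, payoff=0.0000, prob=0.061981
DUDU: Ā=71.1713, payoff=8.8808, prob=0.061981
UUDU: Ā=132.4578, payoff=16.5282, prob=0.070530
DDUU: Ā=61.5737, payoff=18.4784, prob=0.061981
UDUU: Ā=114.5956, payoff=34.3904, prob=0.070530
DUUU: Ā=101.2656, payoff=47.7204, prob=0.070530
UUUU: Ā=188.4665, payoff=88.8129, prob=0.080258
Price = Σ prob·payoff / R^4 = 15.780698 / 1.215506 = 12.9828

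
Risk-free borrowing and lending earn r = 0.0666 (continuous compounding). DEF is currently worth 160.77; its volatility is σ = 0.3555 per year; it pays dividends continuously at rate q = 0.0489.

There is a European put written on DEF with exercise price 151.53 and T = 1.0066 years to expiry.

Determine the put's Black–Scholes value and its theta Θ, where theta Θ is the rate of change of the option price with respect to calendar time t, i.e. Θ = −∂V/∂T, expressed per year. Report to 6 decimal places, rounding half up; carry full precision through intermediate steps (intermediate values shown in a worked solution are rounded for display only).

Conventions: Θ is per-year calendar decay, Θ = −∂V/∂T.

σ√T = 0.3555·√1.0066 = 0.356671
d₁ = (ln(S/K) + (r−q+σ²/2)T) / (σ√T) = (ln(160.77/151.53) + (0.0666−0.0489+0.3555²/2)·1.0066) / 0.356671 = (0.059191 + 0.081424) / 0.356671 = 0.394243
d₂ = d₁ − σ√T = 0.394243 − 0.356671 = 0.037572
e^{−rT} = 0.935158
e^{−qT} = 0.951969
N(−d₁) = 0.346701,  N(−d₂) = 0.485015
Put price V = K·e^{−rT}·N(−d₂) − S·e^{−qT}·N(−d₁) = 68.728754 − 53.061888 = 15.666866
φ(d₁) = (1/√(2π))·e^{−d₁²/2} = 0.369113
Θ = −S·e^{−qT}·φ(d₁)·σ/(2√T) − q·S·e^{−qT}·N(−d₁) + r·K·e^{−rT}·N(−d₂) = −10.008486 − 2.594726 + 4.577335 = -8.025877

price = 15.666866
Θ = -8.025877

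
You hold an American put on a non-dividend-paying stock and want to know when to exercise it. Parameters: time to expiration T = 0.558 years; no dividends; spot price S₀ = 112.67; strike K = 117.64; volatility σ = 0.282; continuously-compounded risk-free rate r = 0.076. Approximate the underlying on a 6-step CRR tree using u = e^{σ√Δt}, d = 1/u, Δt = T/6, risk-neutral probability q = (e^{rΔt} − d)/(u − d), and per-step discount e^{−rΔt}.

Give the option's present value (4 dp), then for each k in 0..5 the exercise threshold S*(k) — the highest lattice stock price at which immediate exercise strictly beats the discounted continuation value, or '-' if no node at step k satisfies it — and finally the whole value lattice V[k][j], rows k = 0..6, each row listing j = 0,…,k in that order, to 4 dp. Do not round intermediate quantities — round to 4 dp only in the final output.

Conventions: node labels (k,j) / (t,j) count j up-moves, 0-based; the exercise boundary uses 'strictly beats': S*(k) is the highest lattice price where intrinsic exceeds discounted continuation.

Δt=0.09300, u=1.08980, d=0.91760, q=0.51970, disc=e^(-rΔt)=0.99296
k=6 terminal: V=max(K-S,0) → 50.3863 37.7645 22.7739 4.9700 0.0000 0.0000 0.0000
k=5: j=0 S=73.2934 intr=44.3466 cont=43.5180 V=44.3466[EX]; j=1 S=87.0487 intr=30.5913 cont=29.7627 V=30.5913[EX]; j=2 S=103.3855 intr=14.2545 cont=13.4259 V=14.2545[EX]; j=3 S=122.7883 intr=0.0000 cont=2.3703 V=2.3703[hold]; j=4 S=145.8325 intr=0.0000 cont=0.0000 V=0.0000[hold]; j=5 S=173.2015 intr=0.0000 cont=0.0000 V=0.0000[hold]  S*(5)=103.3855
k=4: j=0 S=79.8755 intr=37.7645 cont=36.9359 V=37.7645[EX]; j=1 S=94.8661 intr=22.7739 cont=21.9454 V=22.7739[EX]; j=2 S=112.6700 intr=4.9700 cont=8.0213 V=8.0213[hold]; j=3 S=133.8152 intr=0.0000 cont=1.1304 V=1.1304[hold]; j=4 S=158.9289 intr=0.0000 cont=0.0000 V=0.0000[hold]  S*(4)=94.8661
k=3: j=0 S=87.0487 intr=30.5913 cont=29.7627 V=30.5913[EX]; j=1 S=103.3855 intr=14.2545 cont=15.0006 V=15.0006[hold]; j=2 S=122.7883 intr=0.0000 cont=4.4088 V=4.4088[hold]; j=3 S=145.8325 intr=0.0000 cont=0.5391 V=0.5391[hold]  S*(3)=87.0487
k=2: j=0 S=94.8661 intr=22.7739 cont=22.3304 V=22.7739[EX]; j=1 S=112.6700 intr=4.9700 cont=9.4291 V=9.4291[hold]; j=2 S=133.8152 intr=0.0000 cont=2.3808 V=2.3808[hold]  S*(2)=94.8661
k=1: j=0 S=103.3855 intr=14.2545 cont=15.7271 V=15.7271[hold]; j=1 S=122.7883 intr=0.0000 cont=5.7255 V=5.7255[hold]  S*(1)=-
k=0: j=0 S=112.6700 intr=4.9700 cont=10.4551 V=10.4551[hold]  S*(0)=-

price = 10.4551
boundary = - - 94.8661 87.0487 94.8661 103.3855
tree:
10.4551
15.7271 5.7255
22.7739 9.4291 2.3808
30.5913 15.0006 4.4088 0.5391
37.7645 22.7739 8.0213 1.1304 0.0000
44.3466 30.5913 14.2545 2.3703 0.0000 0.0000
50.3863 37.7645 22.7739 4.9700 0.0000 0.0000 0.0000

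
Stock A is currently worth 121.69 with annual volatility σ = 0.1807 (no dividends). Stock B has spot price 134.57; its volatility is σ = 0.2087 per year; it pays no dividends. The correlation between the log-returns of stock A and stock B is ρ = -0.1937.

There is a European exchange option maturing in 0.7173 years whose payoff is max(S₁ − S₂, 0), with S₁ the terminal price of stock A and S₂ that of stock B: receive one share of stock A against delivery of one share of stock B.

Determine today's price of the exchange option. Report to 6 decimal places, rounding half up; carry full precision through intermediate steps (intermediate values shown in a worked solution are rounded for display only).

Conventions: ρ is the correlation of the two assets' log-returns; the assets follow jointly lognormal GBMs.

exchange price = 7.562756

σ_eff = √(σ₁² + σ₂² − 2ρσ₁σ₂) = √(0.1807² + 0.2087² − 2·-0.1937·0.1807·0.2087) = 0.301360
d₁ = (ln(S₁/S₂) + (q₂ − q₁ + σ_eff²/2)T) / (σ_eff√T) = (ln(121.69/134.57) + (0.0 − 0.0 + 0.045409)·0.7173) / 0.255233 = -0.266564
d₂ = d₁ − σ_eff√T = -0.266564 − 0.255233 = -0.521797
N(d₁) = 0.394902,  N(d₂) = 0.300906
V = S₁·e^{−q₁T}·N(d₁) − S₂·e^{−q₂T}·N(d₂) = 48.055666 − 40.492910 = 7.562756
Key observation: pricing in stock B-units makes this a unit-strike call on the ratio S₁/S₂ — the risk-free rate cancels and cannot affect the value.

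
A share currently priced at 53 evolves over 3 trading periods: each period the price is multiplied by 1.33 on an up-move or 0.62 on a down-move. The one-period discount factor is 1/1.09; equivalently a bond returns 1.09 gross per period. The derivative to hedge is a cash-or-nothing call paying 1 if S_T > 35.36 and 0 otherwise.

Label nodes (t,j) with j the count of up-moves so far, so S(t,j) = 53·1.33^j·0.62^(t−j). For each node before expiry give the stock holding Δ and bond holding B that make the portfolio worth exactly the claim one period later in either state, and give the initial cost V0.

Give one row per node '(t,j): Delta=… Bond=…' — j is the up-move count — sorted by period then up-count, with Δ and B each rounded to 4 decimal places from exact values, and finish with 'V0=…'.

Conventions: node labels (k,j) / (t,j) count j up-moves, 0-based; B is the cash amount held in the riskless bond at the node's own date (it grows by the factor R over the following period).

(0,0): Delta=0.0100 Bond=0.0366
(1,0): Delta=0.0260 Bond=-0.4865
(1,1): Delta=0.0062 Bond=0.3087
(2,0): Delta=0.0000 Bond=0.0000
(2,1): Delta=0.0322 Bond=-0.8011
(2,2): Delta=0.0000 Bond=0.9174
V0=0.5671

Risk-neutral probability p* = (R−d)/(u−d) = (1.09−0.62)/(1.33−0.62) = 0.6620.
Terminal payoffs: V(3,0)=0.0000, V(3,1)=0.0000, V(3,2)=1.0000, V(3,3)=1.0000
Node (2,0) S=20.3732: V=(p*·0.0000+(1−p*)·0.0000)/1.09=0.0000; Δ=(0.0000−0.0000)/(27.0964−12.6314)=0.0000; B=V−Δ·S=0.0000
Node (2,1) S=43.7038: V=(p*·1.0000+(1−p*)·0.0000)/1.09=0.6073; Δ=(1.0000−0.0000)/(58.1261−27.0964)=0.0322; B=V−Δ·S=-0.8011
Node (2,2) S=93.7517: V=(p*·1.0000+(1−p*)·1.0000)/1.09=0.9174; Δ=(1.0000−1.0000)/(124.6898−58.1261)=0.0000; B=V−Δ·S=0.9174
Node (1,0) S=32.8600: V=(p*·0.6073+(1−p*)·0.0000)/1.09=0.3688; Δ=(0.6073−0.0000)/(43.7038−20.3732)=0.0260; B=V−Δ·S=-0.4865
Node (1,1) S=70.4900: V=(p*·0.9174+(1−p*)·0.6073)/1.09=0.7455; Δ=(0.9174−0.6073)/(93.7517−43.7038)=0.0062; B=V−Δ·S=0.3087
Node (0,0) S=53.0000: V=(p*·0.7455+(1−p*)·0.3688)/1.09=0.5671; Δ=(0.7455−0.3688)/(70.4900−32.8600)=0.0100; B=V−Δ·S=0.0366
Check: Δ(0,0)·S0 + B(0,0) = 0.5671 = V0.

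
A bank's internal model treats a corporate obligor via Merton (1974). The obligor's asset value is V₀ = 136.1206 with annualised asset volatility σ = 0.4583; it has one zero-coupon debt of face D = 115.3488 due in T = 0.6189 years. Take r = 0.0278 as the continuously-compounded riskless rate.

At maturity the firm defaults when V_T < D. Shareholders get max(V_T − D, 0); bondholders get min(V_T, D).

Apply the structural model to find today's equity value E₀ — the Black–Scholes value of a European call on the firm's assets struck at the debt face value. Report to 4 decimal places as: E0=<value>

Work the structural quantities from V₀ = 136.1206 against face 115.3488:
d₁ = [ln(V₀/D) + (r + σ²/2)T] / (σ√T)
   = [ln(136.1206/115.3488) + (0.0278 + 0.5·0.4583²)·0.6189] / (0.4583·√0.6189)
   = [0.165581 + 0.082202] / 0.360546 = 0.687244
d₂ = d₁ − σ√T = 0.687244 − 0.360546 = 0.326698
N(d₁) = 0.754035,  N(d₂) = 0.628052,  e^(−rT) = 0.982942
E₀ = V₀·N(d₁) − D·e^(−rT)·N(d₂)
   = 136.1206·0.754035 − 115.3488·0.982942·0.628052 = 31.430504

E0=31.4305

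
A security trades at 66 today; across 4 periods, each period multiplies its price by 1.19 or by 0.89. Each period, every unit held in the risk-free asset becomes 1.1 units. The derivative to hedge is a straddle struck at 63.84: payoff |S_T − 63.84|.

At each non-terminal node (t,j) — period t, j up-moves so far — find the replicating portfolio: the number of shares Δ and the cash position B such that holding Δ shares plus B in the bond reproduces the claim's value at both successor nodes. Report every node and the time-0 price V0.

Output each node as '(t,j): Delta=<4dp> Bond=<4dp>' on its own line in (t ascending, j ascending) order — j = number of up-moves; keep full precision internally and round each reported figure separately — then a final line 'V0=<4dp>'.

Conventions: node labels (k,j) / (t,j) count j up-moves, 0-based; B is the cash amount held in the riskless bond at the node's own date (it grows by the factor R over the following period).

Arbitrage-free pricing uses the up-move probability p* = (R−d)/(u−d) = 0.7000, discounting each step at R = 1.1.
Terminal payoffs: V(4,0)=22.4301, V(4,1)=8.4717, V(4,2)=10.1917, V(4,3)=35.1462, V(4,4)=68.5124
(3,0): S=46.5280. Δ = (V_up−V_dn)/(S_up−S_dn) = (8.4717−22.4301)/(55.3683−41.4099) = -1.0000. V = [p*·8.4717 + (1−p*)·22.4301]/1.1 = 11.5084. B = V − Δ·S = 58.0364.
(3,1): S=62.2115. Δ = (V_up−V_dn)/(S_up−S_dn) = (10.1917−8.4717)/(74.0317−55.3683) = 0.0922. V = [p*·10.1917 + (1−p*)·8.4717]/1.1 = 8.7961. B = V − Δ·S = 3.0628.
(3,2): S=83.1817. Δ = (V_up−V_dn)/(S_up−S_dn) = (35.1462−10.1917)/(98.9862−74.0317) = 1.0000. V = [p*·35.1462 + (1−p*)·10.1917]/1.1 = 25.1454. B = V − Δ·S = -58.0364.
(3,3): S=111.2205. Δ = (V_up−V_dn)/(S_up−S_dn) = (68.5124−35.1462)/(132.3524−98.9862) = 1.0000. V = [p*·68.5124 + (1−p*)·35.1462]/1.1 = 53.1841. B = V − Δ·S = -58.0364.
(2,0): S=52.2786. Δ = (V_up−V_dn)/(S_up−S_dn) = (8.7961−11.5084)/(62.2115−46.5280) = -0.1729. V = [p*·8.7961 + (1−p*)·11.5084]/1.1 = 8.7362. B = V − Δ·S = 17.7772.
(2,1): S=69.9006. Δ = (V_up−V_dn)/(S_up−S_dn) = (25.1454−8.7961)/(83.1817−62.2115) = 0.7796. V = [p*·25.1454 + (1−p*)·8.7961]/1.1 = 18.4005. B = V − Δ·S = -36.0969.
(2,2): S=93.4626. Δ = (V_up−V_dn)/(S_up−S_dn) = (53.1841−25.1454)/(111.2205−83.1817) = 1.0000. V = [p*·53.1841 + (1−p*)·25.1454]/1.1 = 40.7023. B = V − Δ·S = -52.7603.
(1,0): S=58.7400. Δ = (V_up−V_dn)/(S_up−S_dn) = (18.4005−8.7362)/(69.9006−52.2786) = 0.5484. V = [p*·18.4005 + (1−p*)·8.7362]/1.1 = 14.0920. B = V − Δ·S = -18.1224.
(1,1): S=78.5400. Δ = (V_up−V_dn)/(S_up−S_dn) = (40.7023−18.4005)/(93.4626−69.9006) = 0.9465. V = [p*·40.7023 + (1−p*)·18.4005]/1.1 = 30.9198. B = V − Δ·S = -43.4194.
(0,0): S=66.0000. Δ = (V_up−V_dn)/(S_up−S_dn) = (30.9198−14.0920)/(78.5400−58.7400) = 0.8499. V = [p*·30.9198 + (1−p*)·14.0920]/1.1 = 23.5195. B = V − Δ·S = -32.5730.
Sanity check at the root: Δ(0,0)·S0 + B(0,0) reproduces V0 = 23.5195.

(0,0): Delta=0.8499 Bond=-32.5730
(1,0): Delta=0.5484 Bond=-18.1224
(1,1): Delta=0.9465 Bond=-43.4194
(2,0): Delta=-0.1729 Bond=17.7772
(2,1): Delta=0.7796 Bond=-36.0969
(2,2): Delta=1.0000 Bond=-52.7603
(3,0): Delta=-1.0000 Bond=58.0364
(3,1): Delta=0.0922 Bond=3.0628
(3,2): Delta=1.0000 Bond=-58.0364
(3,3): Delta=1.0000 Bond=-58.0364
V0=23.5195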